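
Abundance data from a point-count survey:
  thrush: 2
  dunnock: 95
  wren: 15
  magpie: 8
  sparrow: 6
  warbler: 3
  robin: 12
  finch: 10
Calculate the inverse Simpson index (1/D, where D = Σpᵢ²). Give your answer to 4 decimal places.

Total N = 2+95+15+8+6+3+12+10 = 151, so the proportions are 0.013245, 0.6291391, 0.0993377, 0.0529801, 0.0397351, 0.0198675, 0.0794702, 0.0662252 (working shown to 7 dp, full precision carried).
D = 0.013245² + 0.6291391² + 0.0993377² + 0.0529801² + 0.0397351² + 0.0198675² + 0.0794702² + 0.0662252² = 0.0001754 + 0.3958160 + 0.0098680 + 0.0028069 + 0.0015789 + 0.0003947 + 0.0063155 + 0.0043858 = 0.4213412.
So 1/D = 2.373374, i.e. 2.3734 to 4 decimal places.

2.3734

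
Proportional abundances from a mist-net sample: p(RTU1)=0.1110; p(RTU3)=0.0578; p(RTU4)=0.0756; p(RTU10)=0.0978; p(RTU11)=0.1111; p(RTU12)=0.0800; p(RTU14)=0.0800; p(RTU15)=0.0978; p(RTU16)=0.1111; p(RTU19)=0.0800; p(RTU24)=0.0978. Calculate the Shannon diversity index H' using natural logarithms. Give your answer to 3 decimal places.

Each pᵢ ln pᵢ term (working shown to 5 dp, full precision carried): 0.111×(-2.19823)=-0.24400, 0.0578×(-2.85077)=-0.16477, 0.0756×(-2.58230)=-0.19522, 0.0978×(-2.32483)=-0.22737, 0.1111×(-2.19732)=-0.24412, 0.08×(-2.52573)=-0.20206, 0.08×(-2.52573)=-0.20206, 0.0978×(-2.32483)=-0.22737, 0.1111×(-2.19732)=-0.24412, 0.08×(-2.52573)=-0.20206, 0.0978×(-2.32483)=-0.22737.
Sum = -2.38052, so H' = 2.381.

2.381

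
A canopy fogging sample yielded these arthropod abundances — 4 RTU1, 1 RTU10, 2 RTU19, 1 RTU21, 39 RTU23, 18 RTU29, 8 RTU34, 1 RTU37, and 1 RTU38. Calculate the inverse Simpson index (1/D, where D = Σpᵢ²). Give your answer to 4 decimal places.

2.9100

Total N = 4+1+2+1+39+18+8+1+1 = 75, so the proportions are 0.0533333, 0.0133333, 0.0266667, 0.0133333, 0.52, 0.24, 0.1066667, 0.0133333, 0.0133333 (working shown to 7 dp, full precision carried).
D = 0.0533333² + 0.0133333² + 0.0266667² + 0.0133333² + 0.52² + 0.24² + 0.1066667² + 0.0133333² + 0.0133333² = 0.0028444 + 0.0001778 + 0.0007111 + 0.0001778 + 0.2704000 + 0.0576000 + 0.0113778 + 0.0001778 + 0.0001778 = 0.3436444.
So 1/D = 2.909984, i.e. 2.9100 to 4 decimal places.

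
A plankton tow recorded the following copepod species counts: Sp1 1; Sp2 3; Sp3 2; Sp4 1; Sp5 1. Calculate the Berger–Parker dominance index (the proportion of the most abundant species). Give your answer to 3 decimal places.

Total N = 1+3+2+1+1 = 8, so the proportions are 0.125, 0.375, 0.25, 0.125, 0.125 (working shown to 5 dp, full precision carried).
The largest proportion is 0.375, i.e. d = 0.375 to 3 decimal places.

0.375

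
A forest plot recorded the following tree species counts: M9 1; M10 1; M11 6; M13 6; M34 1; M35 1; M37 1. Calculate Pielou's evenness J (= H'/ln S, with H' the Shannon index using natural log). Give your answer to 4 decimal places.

Total N = 1+1+6+6+1+1+1 = 17, so the proportions are 0.058824, 0.058824, 0.352941, 0.352941, 0.058824, 0.058824, 0.058824 (working shown to 6 dp, full precision carried).
H' = −Σ pᵢ ln pᵢ = −((-0.166660) + (-0.166660) + (-0.367572) + (-0.367572) + (-0.166660) + (-0.166660) + (-0.166660)) = 1.568442.
With S = 7 species, ln S = 1.945910, so J = 1.568442/1.945910 = 0.806020, i.e. 0.8060 to 4 decimal places.

0.8060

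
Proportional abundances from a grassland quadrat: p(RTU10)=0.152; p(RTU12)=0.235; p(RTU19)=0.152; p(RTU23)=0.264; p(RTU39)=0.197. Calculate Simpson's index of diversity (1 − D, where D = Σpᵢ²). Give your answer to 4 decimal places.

0.7901

D = 0.152² + 0.235² + 0.152² + 0.264² + 0.197² = 0.023104 + 0.055225 + 0.023104 + 0.069696 + 0.038809 = 0.209938 (working shown to 6 dp, full precision carried).
So 1 − D = 0.790062, i.e. 0.7901 to 4 decimal places.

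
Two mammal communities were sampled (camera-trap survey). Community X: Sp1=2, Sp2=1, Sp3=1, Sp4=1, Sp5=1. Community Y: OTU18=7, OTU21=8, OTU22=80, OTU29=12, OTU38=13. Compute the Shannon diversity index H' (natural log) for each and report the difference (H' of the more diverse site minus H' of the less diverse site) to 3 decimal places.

0.473

Community X: N=6, proportions 0.33333, 0.16667, 0.16667, 0.16667, 0.16667, giving H' = 1.56071 (working shown to 5 dp, full precision carried).
Community Y: N=120, proportions 0.05833, 0.06667, 0.66667, 0.1, 0.10833, giving H' = 1.08764.
Difference = |1.56071 − 1.08764| = 0.47307, i.e. 0.473 to 3 decimal places.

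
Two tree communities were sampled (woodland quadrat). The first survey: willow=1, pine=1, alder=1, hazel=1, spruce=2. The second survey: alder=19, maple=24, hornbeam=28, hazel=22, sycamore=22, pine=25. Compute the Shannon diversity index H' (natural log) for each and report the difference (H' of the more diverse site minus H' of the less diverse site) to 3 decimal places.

0.224

The first survey: N=6, proportions 0.16667, 0.16667, 0.16667, 0.16667, 0.33333, giving H' = 1.56071 (working shown to 5 dp, full precision carried).
The second survey: N=140, proportions 0.13571, 0.17143, 0.2, 0.15714, 0.15714, 0.17857, giving H' = 1.78452.
Difference = |1.56071 − 1.78452| = 0.22381, i.e. 0.224 to 3 decimal places.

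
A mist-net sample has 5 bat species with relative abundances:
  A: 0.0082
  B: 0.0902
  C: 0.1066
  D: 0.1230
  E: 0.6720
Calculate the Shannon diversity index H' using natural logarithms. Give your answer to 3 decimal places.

Each pᵢ ln pᵢ term (working shown to 5 dp, full precision carried): 0.0082×(-4.80362)=-0.03939, 0.0902×(-2.40573)=-0.21700, 0.1066×(-2.23867)=-0.23864, 0.123×(-2.09557)=-0.25776, 0.672×(-0.39750)=-0.26712.
Sum = -1.01990, so H' = 1.020.

1.020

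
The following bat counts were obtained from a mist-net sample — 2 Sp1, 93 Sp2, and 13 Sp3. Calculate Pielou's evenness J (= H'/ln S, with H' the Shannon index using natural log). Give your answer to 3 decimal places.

0.416

Total N = 2+93+13 = 108, so the proportions are 0.01852, 0.86111, 0.12037 (working shown to 5 dp, full precision carried).
H' = −Σ pᵢ ln pᵢ = −((-0.07387) + (-0.12876) + (-0.25485)) = 0.45748.
With S = 3 species, ln S = 1.09861, so J = 0.45748/1.09861 = 0.41642, i.e. 0.416 to 3 decimal places.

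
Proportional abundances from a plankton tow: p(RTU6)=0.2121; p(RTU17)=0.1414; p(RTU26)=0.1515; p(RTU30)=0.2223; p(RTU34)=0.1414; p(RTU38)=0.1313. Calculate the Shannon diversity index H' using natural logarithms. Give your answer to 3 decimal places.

Each pᵢ ln pᵢ term (working shown to 5 dp, full precision carried): 0.2121×(-1.55070)=-0.32890, 0.1414×(-1.95616)=-0.27660, 0.1515×(-1.88717)=-0.28591, 0.2223×(-1.50373)=-0.33428, 0.1414×(-1.95616)=-0.27660, 0.1313×(-2.03027)=-0.26657.
Sum = -1.76887, so H' = 1.769.

1.769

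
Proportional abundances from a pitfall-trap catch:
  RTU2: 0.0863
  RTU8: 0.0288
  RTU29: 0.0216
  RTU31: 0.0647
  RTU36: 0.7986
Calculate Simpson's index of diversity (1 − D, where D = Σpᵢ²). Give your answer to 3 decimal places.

0.349

D = 0.0863² + 0.0288² + 0.0216² + 0.0647² + 0.7986² = 0.00745 + 0.00083 + 0.00047 + 0.00419 + 0.63776 = 0.65069 (working shown to 5 dp, full precision carried).
So 1 − D = 0.34931, i.e. 0.349 to 3 decimal places.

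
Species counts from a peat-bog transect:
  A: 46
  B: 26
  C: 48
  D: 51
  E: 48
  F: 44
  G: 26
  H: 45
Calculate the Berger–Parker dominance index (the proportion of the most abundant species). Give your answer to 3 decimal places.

Total N = 46+26+48+51+48+44+26+45 = 334, so the proportions are 0.13772, 0.07784, 0.14371, 0.15269, 0.14371, 0.13174, 0.07784, 0.13473 (working shown to 5 dp, full precision carried).
The largest proportion is 0.15269, i.e. d = 0.153 to 3 decimal places.

0.153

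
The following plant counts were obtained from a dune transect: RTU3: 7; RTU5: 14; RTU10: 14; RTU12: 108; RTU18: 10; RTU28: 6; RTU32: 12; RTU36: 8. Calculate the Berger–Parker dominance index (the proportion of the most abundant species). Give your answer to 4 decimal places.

Total N = 7+14+14+108+10+6+12+8 = 179, so the proportions are 0.039106, 0.078212, 0.078212, 0.603352, 0.055866, 0.03352, 0.067039, 0.044693 (working shown to 6 dp, full precision carried).
The largest proportion is 0.603352, i.e. d = 0.6034 to 4 decimal places.

0.6034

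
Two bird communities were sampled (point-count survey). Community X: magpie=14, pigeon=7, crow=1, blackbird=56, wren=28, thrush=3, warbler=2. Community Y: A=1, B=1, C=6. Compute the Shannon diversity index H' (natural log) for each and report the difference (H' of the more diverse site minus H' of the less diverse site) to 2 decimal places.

0.60

Community X: N=111, proportions 0.1261, 0.0631, 0.009, 0.5045, 0.2523, 0.027, 0.018, giving H' = 1.3404 (working shown to 4 dp, full precision carried).
Community Y: N=8, proportions 0.125, 0.125, 0.75, giving H' = 0.7356.
Difference = |1.3404 − 0.7356| = 0.6048, i.e. 0.60 to 2 decimal places.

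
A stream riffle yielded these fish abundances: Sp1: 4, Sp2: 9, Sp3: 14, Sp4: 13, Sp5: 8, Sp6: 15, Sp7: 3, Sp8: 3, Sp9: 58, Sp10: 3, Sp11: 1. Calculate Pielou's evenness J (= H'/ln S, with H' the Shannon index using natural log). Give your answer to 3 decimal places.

0.765

Total N = 4+9+14+13+8+15+3+3+58+3+1 = 131, so the proportions are 0.03053, 0.0687, 0.10687, 0.09924, 0.06107, 0.1145, 0.0229, 0.0229, 0.44275, 0.0229, 0.00763 (working shown to 5 dp, full precision carried).
H' = −Σ pᵢ ln pᵢ = −((-0.10653) + (-0.18398) + (-0.23898) + (-0.22926) + (-0.17073) + (-0.24815) + (-0.08649) + (-0.08649) + (-0.36073) + (-0.08649) + (-0.03722)) = 1.83504.
With S = 11 species, ln S = 2.39790, so J = 1.83504/2.39790 = 0.76527, i.e. 0.765 to 3 decimal places.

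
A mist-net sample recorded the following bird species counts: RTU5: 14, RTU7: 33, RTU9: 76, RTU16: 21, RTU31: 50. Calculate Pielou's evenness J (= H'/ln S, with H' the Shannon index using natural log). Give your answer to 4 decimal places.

0.8999

Total N = 14+33+76+21+50 = 194, so the proportions are 0.0721649, 0.1701031, 0.3917526, 0.1082474, 0.257732 (working shown to 7 dp, full precision carried).
H' = −Σ pᵢ ln pᵢ = −((-0.1897073) + (-0.3013122) + (-0.3671211) + (-0.2406704) + (-0.3494420)) = 1.4482530.
With S = 5 species, ln S = 1.6094379, so J = 1.4482530/1.6094379 = 0.8998502, i.e. 0.8999 to 4 decimal places.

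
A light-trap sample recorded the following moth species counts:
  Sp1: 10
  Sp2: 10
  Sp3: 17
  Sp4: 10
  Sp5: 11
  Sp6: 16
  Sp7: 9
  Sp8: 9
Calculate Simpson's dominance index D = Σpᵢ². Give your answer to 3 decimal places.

0.133

Total N = 10+10+17+10+11+16+9+9 = 92, so the proportions are 0.1087, 0.1087, 0.18478, 0.1087, 0.11957, 0.17391, 0.09783, 0.09783 (working shown to 5 dp, full precision carried).
D = 0.1087² + 0.1087² + 0.18478² + 0.1087² + 0.11957² + 0.17391² + 0.09783² + 0.09783² = 0.01181 + 0.01181 + 0.03414 + 0.01181 + 0.01430 + 0.03025 + 0.00957 + 0.00957 = 0.13327.
To 3 decimal places, D = 0.133.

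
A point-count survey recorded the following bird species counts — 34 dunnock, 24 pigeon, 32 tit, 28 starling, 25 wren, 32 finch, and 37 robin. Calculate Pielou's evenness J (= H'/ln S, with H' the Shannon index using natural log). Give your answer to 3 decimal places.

Total N = 34+24+32+28+25+32+37 = 212, so the proportions are 0.16038, 0.11321, 0.15094, 0.13208, 0.11792, 0.15094, 0.17453 (working shown to 5 dp, full precision carried).
H' = −Σ pᵢ ln pᵢ = −((-0.29353) + (-0.24663) + (-0.28541) + (-0.26737) + (-0.25209) + (-0.28541) + (-0.30467)) = 1.93510.
With S = 7 species, ln S = 1.94591, so J = 1.93510/1.94591 = 0.99445, i.e. 0.994 to 3 decimal places.

0.994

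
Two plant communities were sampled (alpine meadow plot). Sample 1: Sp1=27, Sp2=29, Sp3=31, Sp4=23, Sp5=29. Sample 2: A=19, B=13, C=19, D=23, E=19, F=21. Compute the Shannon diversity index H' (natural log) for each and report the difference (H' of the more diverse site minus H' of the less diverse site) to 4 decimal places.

0.1735

Sample 1: N=139, proportions 0.194245, 0.208633, 0.223022, 0.165468, 0.208633, giving H' = 1.604541 (working shown to 6 dp, full precision carried).
Sample 2: N=114, proportions 0.166667, 0.114035, 0.166667, 0.201754, 0.166667, 0.184211, giving H' = 1.778052.
Difference = |1.604541 − 1.778052| = 0.173511, i.e. 0.1735 to 4 decimal places.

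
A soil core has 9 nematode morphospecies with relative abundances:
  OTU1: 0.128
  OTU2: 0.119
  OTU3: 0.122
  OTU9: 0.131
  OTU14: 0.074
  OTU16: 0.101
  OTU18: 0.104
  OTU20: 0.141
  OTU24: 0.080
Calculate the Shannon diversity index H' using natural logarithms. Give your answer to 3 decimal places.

Each pᵢ ln pᵢ term (working shown to 5 dp, full precision carried): 0.128×(-2.05573)=-0.26313, 0.119×(-2.12863)=-0.25331, 0.122×(-2.10373)=-0.25666, 0.131×(-2.03256)=-0.26627, 0.074×(-2.60369)=-0.19267, 0.101×(-2.29263)=-0.23156, 0.104×(-2.26336)=-0.23539, 0.141×(-1.95900)=-0.27622, 0.08×(-2.52573)=-0.20206.
Sum = -2.17726, so H' = 2.177.

2.177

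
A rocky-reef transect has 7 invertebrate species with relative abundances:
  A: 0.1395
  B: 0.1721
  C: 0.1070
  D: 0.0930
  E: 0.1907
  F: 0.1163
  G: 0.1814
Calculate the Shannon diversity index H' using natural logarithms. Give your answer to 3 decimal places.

Each pᵢ ln pᵢ term (working shown to 5 dp, full precision carried): 0.1395×(-1.96969)=-0.27477, 0.1721×(-1.75968)=-0.30284, 0.107×(-2.23493)=-0.23914, 0.093×(-2.37516)=-0.22089, 0.1907×(-1.65705)=-0.31600, 0.1163×(-2.15158)=-0.25023, 0.1814×(-1.70705)=-0.30966.
Sum = -1.91353, so H' = 1.914.

1.914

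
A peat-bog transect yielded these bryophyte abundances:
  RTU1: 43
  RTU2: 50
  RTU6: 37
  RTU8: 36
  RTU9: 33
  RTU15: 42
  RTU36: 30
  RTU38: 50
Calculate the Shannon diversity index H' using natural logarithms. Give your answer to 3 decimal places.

Total N = 43+50+37+36+33+42+30+50 = 321, so the proportions are 0.13396, 0.15576, 0.11526, 0.11215, 0.1028, 0.13084, 0.09346, 0.15576 (working shown to 5 dp, full precision carried).
Each pᵢ ln pᵢ term: 0.13396×(-2.01024)=-0.26928, 0.15576×(-1.85942)=-0.28963, 0.11526×(-2.16052)=-0.24903, 0.11215×(-2.18792)=-0.24537, 0.1028×(-2.27493)=-0.23387, 0.13084×(-2.03377)=-0.26610, 0.09346×(-2.37024)=-0.22152, 0.15576×(-1.85942)=-0.28963.
Sum = -2.06444, so H' = 2.064.

2.064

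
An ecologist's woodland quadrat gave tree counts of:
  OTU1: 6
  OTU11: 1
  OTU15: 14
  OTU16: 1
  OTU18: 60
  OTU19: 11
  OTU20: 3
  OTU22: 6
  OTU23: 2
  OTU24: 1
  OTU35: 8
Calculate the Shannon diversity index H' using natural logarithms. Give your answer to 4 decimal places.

1.6141

Total N = 6+1+14+1+60+11+3+6+2+1+8 = 113, so the proportions are 0.053097, 0.00885, 0.123894, 0.00885, 0.530973, 0.097345, 0.026549, 0.053097, 0.017699, 0.00885, 0.070796 (working shown to 6 dp, full precision carried).
Each pᵢ ln pᵢ term: 0.053097×(-2.935628)=-0.155874, 0.00885×(-4.727388)=-0.041835, 0.123894×(-2.088330)=-0.258731, 0.00885×(-4.727388)=-0.041835, 0.530973×(-0.633043)=-0.336129, 0.097345×(-2.329493)=-0.226765, 0.026549×(-3.628776)=-0.096339, 0.053097×(-2.935628)=-0.155874, 0.017699×(-4.034241)=-0.071402, 0.00885×(-4.727388)=-0.041835, 0.070796×(-2.647946)=-0.187465.
Sum = -1.614086, so H' = 1.6141.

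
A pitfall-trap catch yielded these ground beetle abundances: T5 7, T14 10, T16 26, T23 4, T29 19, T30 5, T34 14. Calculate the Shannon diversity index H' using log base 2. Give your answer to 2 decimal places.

2.54

Total N = 7+10+26+4+19+5+14 = 85, so the proportions are 0.0824, 0.1176, 0.3059, 0.0471, 0.2235, 0.0588, 0.1647 (working shown to 4 dp, full precision carried).
Each pᵢ log₂ pᵢ term: 0.0824×(-3.6020)=-0.2966, 0.1176×(-3.0875)=-0.3632, 0.3059×(-1.7090)=-0.5227, 0.0471×(-4.4094)=-0.2075, 0.2235×(-2.1615)=-0.4832, 0.0588×(-4.0875)=-0.2404, 0.1647×(-2.6020)=-0.4286.
Sum = -2.5423, so H' = 2.54.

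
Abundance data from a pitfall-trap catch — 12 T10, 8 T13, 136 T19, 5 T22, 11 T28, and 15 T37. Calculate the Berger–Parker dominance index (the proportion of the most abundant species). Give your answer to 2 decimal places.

Total N = 12+8+136+5+11+15 = 187, so the proportions are 0.0642, 0.0428, 0.7273, 0.0267, 0.0588, 0.0802 (working shown to 4 dp, full precision carried).
The largest proportion is 0.7273, i.e. d = 0.73 to 2 decimal places.

0.73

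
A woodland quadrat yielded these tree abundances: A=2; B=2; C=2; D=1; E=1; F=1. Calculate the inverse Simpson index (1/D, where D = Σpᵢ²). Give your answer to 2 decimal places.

5.40

Total N = 2+2+2+1+1+1 = 9, so the proportions are 0.222222, 0.222222, 0.222222, 0.111111, 0.111111, 0.111111 (working shown to 6 dp, full precision carried).
D = 0.222222² + 0.222222² + 0.222222² + 0.111111² + 0.111111² + 0.111111² = 0.049383 + 0.049383 + 0.049383 + 0.012346 + 0.012346 + 0.012346 = 0.185185.
So 1/D = 5.4000, i.e. 5.40 to 2 decimal places.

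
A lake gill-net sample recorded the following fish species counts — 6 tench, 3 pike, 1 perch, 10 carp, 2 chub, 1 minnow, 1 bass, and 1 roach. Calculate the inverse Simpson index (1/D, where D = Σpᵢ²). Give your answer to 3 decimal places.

4.085

Total N = 6+3+1+10+2+1+1+1 = 25, so the proportions are 0.24, 0.12, 0.04, 0.4, 0.08, 0.04, 0.04, 0.04 (working shown to 7 dp, full precision carried).
D = 0.24² + 0.12² + 0.04² + 0.4² + 0.08² + 0.04² + 0.04² + 0.04² = 0.0576000 + 0.0144000 + 0.0016000 + 0.1600000 + 0.0064000 + 0.0016000 + 0.0016000 + 0.0016000 = 0.2448000.
So 1/D = 4.08497, i.e. 4.085 to 3 decimal places.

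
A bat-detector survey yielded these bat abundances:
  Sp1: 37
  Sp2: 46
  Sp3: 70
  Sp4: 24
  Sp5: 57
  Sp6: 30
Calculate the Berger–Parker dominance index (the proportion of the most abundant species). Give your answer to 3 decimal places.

Total N = 37+46+70+24+57+30 = 264, so the proportions are 0.14015, 0.17424, 0.26515, 0.09091, 0.21591, 0.11364 (working shown to 5 dp, full precision carried).
The largest proportion is 0.26515, i.e. d = 0.265 to 3 decimal places.

0.265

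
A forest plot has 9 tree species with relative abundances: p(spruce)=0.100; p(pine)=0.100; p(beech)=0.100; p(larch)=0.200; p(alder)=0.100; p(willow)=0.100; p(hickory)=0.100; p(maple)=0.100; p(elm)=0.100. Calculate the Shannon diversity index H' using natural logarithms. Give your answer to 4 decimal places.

Each pᵢ ln pᵢ term (working shown to 6 dp, full precision carried): 0.1×(-2.302585)=-0.230259, 0.1×(-2.302585)=-0.230259, 0.1×(-2.302585)=-0.230259, 0.2×(-1.609438)=-0.321888, 0.1×(-2.302585)=-0.230259, 0.1×(-2.302585)=-0.230259, 0.1×(-2.302585)=-0.230259, 0.1×(-2.302585)=-0.230259, 0.1×(-2.302585)=-0.230259.
Sum = -2.163956, so H' = 2.1640.

2.1640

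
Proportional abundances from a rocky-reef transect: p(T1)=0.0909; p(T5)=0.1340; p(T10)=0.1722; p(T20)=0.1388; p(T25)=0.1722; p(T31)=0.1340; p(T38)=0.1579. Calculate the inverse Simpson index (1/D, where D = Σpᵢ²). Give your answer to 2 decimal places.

6.77

D = 0.0909² + 0.134² + 0.1722² + 0.1388² + 0.1722² + 0.134² + 0.1579² = 0.008263 + 0.017956 + 0.029653 + 0.019265 + 0.029653 + 0.017956 + 0.024932 = 0.147678 (working shown to 6 dp, full precision carried).
So 1/D = 6.7715, i.e. 6.77 to 2 decimal places.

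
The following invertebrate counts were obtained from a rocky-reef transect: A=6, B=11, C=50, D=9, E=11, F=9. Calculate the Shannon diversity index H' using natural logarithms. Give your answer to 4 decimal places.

1.4534

Total N = 6+11+50+9+11+9 = 96, so the proportions are 0.0625, 0.114583, 0.520833, 0.09375, 0.114583, 0.09375 (working shown to 6 dp, full precision carried).
Each pᵢ ln pᵢ term: 0.0625×(-2.772589)=-0.173287, 0.114583×(-2.166453)=-0.248239, 0.520833×(-0.652325)=-0.339753, 0.09375×(-2.367124)=-0.221918, 0.114583×(-2.166453)=-0.248239, 0.09375×(-2.367124)=-0.221918.
Sum = -1.453354, so H' = 1.4534.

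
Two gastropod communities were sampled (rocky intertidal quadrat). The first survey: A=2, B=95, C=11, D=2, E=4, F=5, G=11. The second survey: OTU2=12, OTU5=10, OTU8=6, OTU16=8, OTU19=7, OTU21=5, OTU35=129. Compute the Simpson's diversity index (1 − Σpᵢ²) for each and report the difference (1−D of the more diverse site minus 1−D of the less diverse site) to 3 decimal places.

The first survey: N=130, proportions 0.01538, 0.73077, 0.08462, 0.01538, 0.03077, 0.03846, 0.08462, giving 1−D = 0.44876 (working shown to 5 dp, full precision carried).
The second survey: N=177, proportions 0.0678, 0.0565, 0.0339, 0.0452, 0.03955, 0.02825, 0.72881, giving 1−D = 0.45549.
Difference = |0.44876 − 0.45549| = 0.00673, i.e. 0.007 to 3 decimal places.

0.007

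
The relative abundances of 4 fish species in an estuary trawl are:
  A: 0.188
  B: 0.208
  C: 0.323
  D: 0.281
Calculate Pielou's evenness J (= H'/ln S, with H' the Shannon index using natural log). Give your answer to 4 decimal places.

H' = −Σ pᵢ ln pᵢ = −((-0.314207) + (-0.326605) + (-0.365023) + (-0.356702)) = 1.362537 (working shown to 6 dp, full precision carried).
With S = 4 species, ln S = 1.386294, so J = 1.362537/1.386294 = 0.982863, i.e. 0.9829 to 4 decimal places.

0.9829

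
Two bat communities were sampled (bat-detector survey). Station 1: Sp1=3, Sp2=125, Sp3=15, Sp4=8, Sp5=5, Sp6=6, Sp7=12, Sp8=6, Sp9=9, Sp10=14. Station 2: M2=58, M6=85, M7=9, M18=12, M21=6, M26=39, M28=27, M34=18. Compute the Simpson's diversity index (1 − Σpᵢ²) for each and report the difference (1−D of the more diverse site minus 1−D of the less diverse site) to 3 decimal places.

Station 1: N=203, proportions 0.014778, 0.615764, 0.073892, 0.039409, 0.024631, 0.029557, 0.059113, 0.029557, 0.044335, 0.068966, giving 1−D = 0.601034 (working shown to 6 dp, full precision carried).
Station 2: N=254, proportions 0.228346, 0.334646, 0.035433, 0.047244, 0.023622, 0.153543, 0.106299, 0.070866, giving 1−D = 0.791928.
Difference = |0.601034 − 0.791928| = 0.190894, i.e. 0.191 to 3 decimal places.

0.191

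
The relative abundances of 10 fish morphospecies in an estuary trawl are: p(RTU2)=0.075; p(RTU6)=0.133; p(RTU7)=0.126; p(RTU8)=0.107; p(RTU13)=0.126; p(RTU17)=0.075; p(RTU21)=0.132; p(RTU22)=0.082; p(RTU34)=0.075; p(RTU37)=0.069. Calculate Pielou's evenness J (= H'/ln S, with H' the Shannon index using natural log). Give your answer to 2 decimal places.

H' = −Σ pᵢ ln pᵢ = −((-0.1943) + (-0.2683) + (-0.2610) + (-0.2391) + (-0.2610) + (-0.1943) + (-0.2673) + (-0.2051) + (-0.1943) + (-0.1845)) = 2.2691 (working shown to 4 dp, full precision carried).
With S = 10 species, ln S = 2.3026, so J = 2.2691/2.3026 = 0.9855, i.e. 0.99 to 2 decimal places.

0.99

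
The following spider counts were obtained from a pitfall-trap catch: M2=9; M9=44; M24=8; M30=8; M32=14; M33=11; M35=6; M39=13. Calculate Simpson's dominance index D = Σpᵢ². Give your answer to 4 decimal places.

Total N = 9+44+8+8+14+11+6+13 = 113, so the proportions are 0.079646, 0.389381, 0.070796, 0.070796, 0.123894, 0.097345, 0.053097, 0.115044 (working shown to 6 dp, full precision carried).
D = 0.079646² + 0.389381² + 0.070796² + 0.070796² + 0.123894² + 0.097345² + 0.053097² + 0.115044² = 0.006343 + 0.151617 + 0.005012 + 0.005012 + 0.015350 + 0.009476 + 0.002819 + 0.013235 = 0.208865.
To 4 decimal places, D = 0.2089.

0.2089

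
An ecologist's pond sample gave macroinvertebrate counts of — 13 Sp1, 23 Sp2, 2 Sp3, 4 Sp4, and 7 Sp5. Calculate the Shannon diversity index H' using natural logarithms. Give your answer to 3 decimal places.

1.320

Total N = 13+23+2+4+7 = 49, so the proportions are 0.26531, 0.46939, 0.04082, 0.08163, 0.14286 (working shown to 5 dp, full precision carried).
Each pᵢ ln pᵢ term: 0.26531×(-1.32687)=-0.35203, 0.46939×(-0.75633)=-0.35501, 0.04082×(-3.19867)=-0.13056, 0.08163×(-2.50553)=-0.20453, 0.14286×(-1.94591)=-0.27799.
Sum = -1.32012, so H' = 1.320.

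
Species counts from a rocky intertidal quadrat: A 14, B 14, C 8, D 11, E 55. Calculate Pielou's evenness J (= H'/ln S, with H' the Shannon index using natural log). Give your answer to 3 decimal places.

0.819

Total N = 14+14+8+11+55 = 102, so the proportions are 0.13725, 0.13725, 0.07843, 0.10784, 0.53922 (working shown to 5 dp, full precision carried).
H' = −Σ pᵢ ln pᵢ = −((-0.27258) + (-0.27258) + (-0.19965) + (-0.24018) + (-0.33304)) = 1.31802.
With S = 5 species, ln S = 1.60944, so J = 1.31802/1.60944 = 0.81893, i.e. 0.819 to 3 decimal places.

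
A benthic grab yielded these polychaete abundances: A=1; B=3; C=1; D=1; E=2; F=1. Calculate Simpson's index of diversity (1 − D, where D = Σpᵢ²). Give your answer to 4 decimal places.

0.7901

Total N = 1+3+1+1+2+1 = 9, so the proportions are 0.111111, 0.333333, 0.111111, 0.111111, 0.222222, 0.111111 (working shown to 6 dp, full precision carried).
D = 0.111111² + 0.333333² + 0.111111² + 0.111111² + 0.222222² + 0.111111² = 0.012346 + 0.111111 + 0.012346 + 0.012346 + 0.049383 + 0.012346 = 0.209877.
So 1 − D = 0.790123, i.e. 0.7901 to 4 decimal places.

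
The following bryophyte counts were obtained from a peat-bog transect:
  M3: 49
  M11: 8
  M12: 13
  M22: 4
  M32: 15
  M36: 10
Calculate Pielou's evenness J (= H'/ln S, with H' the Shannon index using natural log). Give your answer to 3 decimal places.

Total N = 49+8+13+4+15+10 = 99, so the proportions are 0.49495, 0.08081, 0.13131, 0.0404, 0.15152, 0.10101 (working shown to 5 dp, full precision carried).
H' = −Σ pᵢ ln pᵢ = −((-0.34810) + (-0.20329) + (-0.26659) + (-0.12965) + (-0.28592) + (-0.23157)) = 1.46511.
With S = 6 species, ln S = 1.79176, so J = 1.46511/1.79176 = 0.81769, i.e. 0.818 to 3 decimal places.

0.818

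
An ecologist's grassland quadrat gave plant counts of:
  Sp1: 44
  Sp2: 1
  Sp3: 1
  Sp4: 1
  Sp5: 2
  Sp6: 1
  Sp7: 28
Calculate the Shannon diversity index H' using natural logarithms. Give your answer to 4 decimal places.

1.0081

Total N = 44+1+1+1+2+1+28 = 78, so the proportions are 0.564103, 0.012821, 0.012821, 0.012821, 0.025641, 0.012821, 0.358974 (working shown to 6 dp, full precision carried).
Each pᵢ ln pᵢ term: 0.564103×(-0.572519)=-0.322960, 0.012821×(-4.356709)=-0.055855, 0.012821×(-4.356709)=-0.055855, 0.012821×(-4.356709)=-0.055855, 0.025641×(-3.663562)=-0.093937, 0.012821×(-4.356709)=-0.055855, 0.358974×(-1.024504)=-0.367771.
Sum = -1.008089, so H' = 1.0081.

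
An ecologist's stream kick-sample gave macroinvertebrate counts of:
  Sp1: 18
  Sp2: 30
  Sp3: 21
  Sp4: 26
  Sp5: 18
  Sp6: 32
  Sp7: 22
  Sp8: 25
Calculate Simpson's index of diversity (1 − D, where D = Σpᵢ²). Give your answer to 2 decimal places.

0.87

Total N = 18+30+21+26+18+32+22+25 = 192, so the proportions are 0.0938, 0.1562, 0.1094, 0.1354, 0.0938, 0.1667, 0.1146, 0.1302 (working shown to 4 dp, full precision carried).
D = 0.0938² + 0.1562² + 0.1094² + 0.1354² + 0.0938² + 0.1667² + 0.1146² + 0.1302² = 0.0088 + 0.0244 + 0.0120 + 0.0183 + 0.0088 + 0.0278 + 0.0131 + 0.0170 = 0.1302.
So 1 − D = 0.8698, i.e. 0.87 to 2 decimal places.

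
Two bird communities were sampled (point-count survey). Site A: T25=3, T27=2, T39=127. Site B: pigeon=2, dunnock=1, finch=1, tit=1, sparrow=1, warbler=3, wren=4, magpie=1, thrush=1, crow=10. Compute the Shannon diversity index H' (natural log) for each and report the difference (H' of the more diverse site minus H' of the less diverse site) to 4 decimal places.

Site A: N=132, proportions 0.022727, 0.015152, 0.962121, giving H' = 0.186636 (working shown to 6 dp, full precision carried).
Site B: N=25, proportions 0.08, 0.04, 0.04, 0.04, 0.04, 0.12, 0.16, 0.04, 0.04, 0.4, giving H' = 1.888749.
Difference = |0.186636 − 1.888749| = 1.702113, i.e. 1.7021 to 4 decimal places.

1.7021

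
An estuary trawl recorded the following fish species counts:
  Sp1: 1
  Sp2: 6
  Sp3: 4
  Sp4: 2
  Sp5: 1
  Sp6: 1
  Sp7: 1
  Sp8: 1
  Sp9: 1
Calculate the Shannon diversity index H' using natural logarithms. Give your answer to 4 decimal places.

Total N = 1+6+4+2+1+1+1+1+1 = 18, so the proportions are 0.055556, 0.333333, 0.222222, 0.111111, 0.055556, 0.055556, 0.055556, 0.055556, 0.055556 (working shown to 6 dp, full precision carried).
Each pᵢ ln pᵢ term: 0.055556×(-2.890372)=-0.160576, 0.333333×(-1.098612)=-0.366204, 0.222222×(-1.504077)=-0.334239, 0.111111×(-2.197225)=-0.244136, 0.055556×(-2.890372)=-0.160576, 0.055556×(-2.890372)=-0.160576, 0.055556×(-2.890372)=-0.160576, 0.055556×(-2.890372)=-0.160576, 0.055556×(-2.890372)=-0.160576.
Sum = -1.908037, so H' = 1.9080.

1.9080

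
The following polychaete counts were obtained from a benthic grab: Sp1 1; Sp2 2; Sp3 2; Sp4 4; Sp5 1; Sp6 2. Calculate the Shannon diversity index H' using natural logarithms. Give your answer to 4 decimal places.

Total N = 1+2+2+4+1+2 = 12, so the proportions are 0.083333, 0.166667, 0.166667, 0.333333, 0.083333, 0.166667 (working shown to 6 dp, full precision carried).
Each pᵢ ln pᵢ term: 0.083333×(-2.484907)=-0.207076, 0.166667×(-1.791759)=-0.298627, 0.166667×(-1.791759)=-0.298627, 0.333333×(-1.098612)=-0.366204, 0.083333×(-2.484907)=-0.207076, 0.166667×(-1.791759)=-0.298627.
Sum = -1.676235, so H' = 1.6762.

1.6762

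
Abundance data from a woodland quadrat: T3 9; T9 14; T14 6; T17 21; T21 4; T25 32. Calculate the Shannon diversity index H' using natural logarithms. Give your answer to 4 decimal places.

1.5723

Total N = 9+14+6+21+4+32 = 86, so the proportions are 0.104651, 0.162791, 0.069767, 0.244186, 0.046512, 0.372093 (working shown to 6 dp, full precision carried).
Each pᵢ ln pᵢ term: 0.104651×(-2.257123)=-0.236211, 0.162791×(-1.815290)=-0.295512, 0.069767×(-2.662588)=-0.185762, 0.244186×(-1.409825)=-0.344260, 0.046512×(-3.068053)=-0.142700, 0.372093×(-0.988611)=-0.367855.
Sum = -1.572300, so H' = 1.5723.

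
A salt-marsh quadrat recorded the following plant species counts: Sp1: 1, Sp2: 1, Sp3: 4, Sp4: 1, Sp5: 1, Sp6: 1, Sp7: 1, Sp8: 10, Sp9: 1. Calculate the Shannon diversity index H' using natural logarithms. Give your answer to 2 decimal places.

1.68

Total N = 1+1+4+1+1+1+1+10+1 = 21, so the proportions are 0.0476, 0.0476, 0.1905, 0.0476, 0.0476, 0.0476, 0.0476, 0.4762, 0.0476 (working shown to 4 dp, full precision carried).
Each pᵢ ln pᵢ term: 0.0476×(-3.0445)=-0.1450, 0.0476×(-3.0445)=-0.1450, 0.1905×(-1.6582)=-0.3159, 0.0476×(-3.0445)=-0.1450, 0.0476×(-3.0445)=-0.1450, 0.0476×(-3.0445)=-0.1450, 0.0476×(-3.0445)=-0.1450, 0.4762×(-0.7419)=-0.3533, 0.0476×(-3.0445)=-0.1450.
Sum = -1.6840, so H' = 1.68.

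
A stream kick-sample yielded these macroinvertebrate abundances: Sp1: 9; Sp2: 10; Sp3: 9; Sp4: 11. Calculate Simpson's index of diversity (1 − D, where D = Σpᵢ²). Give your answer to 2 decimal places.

Total N = 9+10+9+11 = 39, so the proportions are 0.2308, 0.2564, 0.2308, 0.2821 (working shown to 4 dp, full precision carried).
D = 0.2308² + 0.2564² + 0.2308² + 0.2821² = 0.0533 + 0.0657 + 0.0533 + 0.0796 = 0.2518.
So 1 − D = 0.7482, i.e. 0.75 to 2 decimal places.

0.75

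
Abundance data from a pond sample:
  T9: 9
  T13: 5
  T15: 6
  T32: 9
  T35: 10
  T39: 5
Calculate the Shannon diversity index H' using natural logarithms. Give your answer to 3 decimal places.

Total N = 9+5+6+9+10+5 = 44, so the proportions are 0.20455, 0.11364, 0.13636, 0.20455, 0.22727, 0.11364 (working shown to 5 dp, full precision carried).
Each pᵢ ln pᵢ term: 0.20455×(-1.58697)=-0.32461, 0.11364×(-2.17475)=-0.24713, 0.13636×(-1.99243)=-0.27170, 0.20455×(-1.58697)=-0.32461, 0.22727×(-1.48160)=-0.33673, 0.11364×(-2.17475)=-0.24713.
Sum = -1.75190, so H' = 1.752.

1.752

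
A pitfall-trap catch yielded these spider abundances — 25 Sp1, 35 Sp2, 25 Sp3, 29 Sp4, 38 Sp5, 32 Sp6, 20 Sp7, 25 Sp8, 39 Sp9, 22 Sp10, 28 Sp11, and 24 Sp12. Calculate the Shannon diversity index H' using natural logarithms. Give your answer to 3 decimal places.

2.463

Total N = 25+35+25+29+38+32+20+25+39+22+28+24 = 342, so the proportions are 0.0731, 0.10234, 0.0731, 0.0848, 0.11111, 0.09357, 0.05848, 0.0731, 0.11404, 0.06433, 0.08187, 0.07018 (working shown to 5 dp, full precision carried).
Each pᵢ ln pᵢ term: 0.0731×(-2.61593)=-0.19122, 0.10234×(-2.27946)=-0.23328, 0.0731×(-2.61593)=-0.19122, 0.0848×(-2.46751)=-0.20923, 0.11111×(-2.19722)=-0.24414, 0.09357×(-2.36907)=-0.22167, 0.05848×(-2.83908)=-0.16603, 0.0731×(-2.61593)=-0.19122, 0.11404×(-2.17125)=-0.24760, 0.06433×(-2.74377)=-0.17650, 0.08187×(-2.50261)=-0.20489, 0.07018×(-2.65676)=-0.18644.
Sum = -2.46344, so H' = 2.463.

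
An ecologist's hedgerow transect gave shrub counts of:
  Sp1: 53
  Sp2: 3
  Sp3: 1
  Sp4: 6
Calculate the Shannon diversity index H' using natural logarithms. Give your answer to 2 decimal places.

Total N = 53+3+1+6 = 63, so the proportions are 0.8413, 0.0476, 0.0159, 0.0952 (working shown to 4 dp, full precision carried).
Each pᵢ ln pᵢ term: 0.8413×(-0.1728)=-0.1454, 0.0476×(-3.0445)=-0.1450, 0.0159×(-4.1431)=-0.0658, 0.0952×(-2.3514)=-0.2239.
Sum = -0.5801, so H' = 0.58.

0.58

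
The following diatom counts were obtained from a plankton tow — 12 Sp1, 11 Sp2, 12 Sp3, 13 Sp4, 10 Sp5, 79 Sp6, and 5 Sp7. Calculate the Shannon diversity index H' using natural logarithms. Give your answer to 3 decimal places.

1.466

Total N = 12+11+12+13+10+79+5 = 142, so the proportions are 0.08451, 0.07746, 0.08451, 0.09155, 0.07042, 0.55634, 0.03521 (working shown to 5 dp, full precision carried).
Each pᵢ ln pᵢ term: 0.08451×(-2.47092)=-0.20881, 0.07746×(-2.55793)=-0.19815, 0.08451×(-2.47092)=-0.20881, 0.09155×(-2.39088)=-0.21888, 0.07042×(-2.65324)=-0.18685, 0.55634×(-0.58638)=-0.32623, 0.03521×(-3.34639)=-0.11783.
Sum = -1.46556, so H' = 1.466.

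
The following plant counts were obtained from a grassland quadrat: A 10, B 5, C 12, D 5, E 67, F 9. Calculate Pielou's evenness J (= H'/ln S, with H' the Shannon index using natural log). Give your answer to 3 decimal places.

Total N = 10+5+12+5+67+9 = 108, so the proportions are 0.09259, 0.0463, 0.11111, 0.0463, 0.62037, 0.08333 (working shown to 5 dp, full precision carried).
H' = −Σ pᵢ ln pᵢ = −((-0.22033) + (-0.14225) + (-0.24414) + (-0.14225) + (-0.29619) + (-0.20708)) = 1.25224.
With S = 6 species, ln S = 1.79176, so J = 1.25224/1.79176 = 0.69889, i.e. 0.699 to 3 decimal places.

0.699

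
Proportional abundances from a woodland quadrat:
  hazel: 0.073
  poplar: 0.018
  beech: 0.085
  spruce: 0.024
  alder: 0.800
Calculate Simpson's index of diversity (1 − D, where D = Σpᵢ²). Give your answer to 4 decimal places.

0.3465

D = 0.073² + 0.018² + 0.085² + 0.024² + 0.8² = 0.005329 + 0.000324 + 0.007225 + 0.000576 + 0.640000 = 0.653454 (working shown to 6 dp, full precision carried).
So 1 − D = 0.346546, i.e. 0.3465 to 4 decimal places.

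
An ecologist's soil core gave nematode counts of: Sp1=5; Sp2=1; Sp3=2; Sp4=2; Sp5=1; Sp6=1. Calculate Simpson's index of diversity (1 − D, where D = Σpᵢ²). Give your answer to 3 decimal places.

0.750

Total N = 5+1+2+2+1+1 = 12, so the proportions are 0.41667, 0.08333, 0.16667, 0.16667, 0.08333, 0.08333 (working shown to 5 dp, full precision carried).
D = 0.41667² + 0.08333² + 0.16667² + 0.16667² + 0.08333² + 0.08333² = 0.17361 + 0.00694 + 0.02778 + 0.02778 + 0.00694 + 0.00694 = 0.25000.
So 1 − D = 0.75000, i.e. 0.750 to 3 decimal places.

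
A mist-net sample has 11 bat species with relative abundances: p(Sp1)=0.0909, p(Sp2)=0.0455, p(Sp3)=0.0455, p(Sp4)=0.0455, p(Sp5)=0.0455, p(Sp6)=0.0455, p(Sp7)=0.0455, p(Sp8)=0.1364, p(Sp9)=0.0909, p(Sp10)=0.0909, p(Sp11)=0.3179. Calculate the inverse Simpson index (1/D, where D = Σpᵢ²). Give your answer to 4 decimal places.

6.3745

D = 0.0909² + 0.0455² + 0.0455² + 0.0455² + 0.0455² + 0.0455² + 0.0455² + 0.1364² + 0.0909² + 0.0909² + 0.3179² = 0.00826281 + 0.00207025 + 0.00207025 + 0.00207025 + 0.00207025 + 0.00207025 + 0.00207025 + 0.01860496 + 0.00826281 + 0.00826281 + 0.10106041 = 0.15687530 (working shown to 8 dp, full precision carried).
So 1/D = 6.374490, i.e. 6.3745 to 4 decimal places.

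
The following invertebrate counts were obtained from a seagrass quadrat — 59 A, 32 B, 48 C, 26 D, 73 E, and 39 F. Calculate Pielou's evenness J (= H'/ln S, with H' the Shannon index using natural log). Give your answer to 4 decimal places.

0.9666

Total N = 59+32+48+26+73+39 = 277, so the proportions are 0.212996, 0.115523, 0.173285, 0.093863, 0.263538, 0.140794 (working shown to 6 dp, full precision carried).
H' = −Σ pᵢ ln pᵢ = −((-0.329395) + (-0.249332) + (-0.303737) + (-0.222072) + (-0.351443) + (-0.276021)) = 1.732000.
With S = 6 species, ln S = 1.791759, so J = 1.732000/1.791759 = 0.966648, i.e. 0.9666 to 4 decimal places.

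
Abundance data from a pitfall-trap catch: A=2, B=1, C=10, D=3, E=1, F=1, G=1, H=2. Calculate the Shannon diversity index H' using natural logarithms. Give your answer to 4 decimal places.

1.6591

Total N = 2+1+10+3+1+1+1+2 = 21, so the proportions are 0.095238, 0.047619, 0.47619, 0.142857, 0.047619, 0.047619, 0.047619, 0.095238 (working shown to 6 dp, full precision carried).
Each pᵢ ln pᵢ term: 0.095238×(-2.351375)=-0.223941, 0.047619×(-3.044522)=-0.144977, 0.47619×(-0.741937)=-0.353303, 0.142857×(-1.945910)=-0.277987, 0.047619×(-3.044522)=-0.144977, 0.047619×(-3.044522)=-0.144977, 0.047619×(-3.044522)=-0.144977, 0.095238×(-2.351375)=-0.223941.
Sum = -1.659081, so H' = 1.6591.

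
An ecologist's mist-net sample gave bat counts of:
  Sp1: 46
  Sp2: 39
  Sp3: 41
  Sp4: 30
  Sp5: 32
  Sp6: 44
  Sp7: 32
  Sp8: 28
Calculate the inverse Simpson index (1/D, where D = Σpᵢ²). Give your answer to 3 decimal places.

7.761

Total N = 46+39+41+30+32+44+32+28 = 292, so the proportions are 0.1575342, 0.1335616, 0.140411, 0.1027397, 0.109589, 0.1506849, 0.109589, 0.0958904 (working shown to 7 dp, full precision carried).
D = 0.1575342² + 0.1335616² + 0.140411² + 0.1027397² + 0.109589² + 0.1506849² + 0.109589² + 0.0958904² = 0.0248170 + 0.0178387 + 0.0197152 + 0.0105555 + 0.0120098 + 0.0227059 + 0.0120098 + 0.0091950 = 0.1288469.
So 1/D = 7.76115, i.e. 7.761 to 3 decimal places.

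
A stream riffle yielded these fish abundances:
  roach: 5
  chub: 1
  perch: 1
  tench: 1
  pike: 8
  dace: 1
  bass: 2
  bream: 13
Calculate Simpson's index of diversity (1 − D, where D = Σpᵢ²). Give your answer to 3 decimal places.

Total N = 5+1+1+1+8+1+2+13 = 32, so the proportions are 0.15625, 0.03125, 0.03125, 0.03125, 0.25, 0.03125, 0.0625, 0.40625 (working shown to 5 dp, full precision carried).
D = 0.15625² + 0.03125² + 0.03125² + 0.03125² + 0.25² + 0.03125² + 0.0625² + 0.40625² = 0.02441 + 0.00098 + 0.00098 + 0.00098 + 0.06250 + 0.00098 + 0.00391 + 0.16504 = 0.25977.
So 1 − D = 0.74023, i.e. 0.740 to 3 decimal places.

0.740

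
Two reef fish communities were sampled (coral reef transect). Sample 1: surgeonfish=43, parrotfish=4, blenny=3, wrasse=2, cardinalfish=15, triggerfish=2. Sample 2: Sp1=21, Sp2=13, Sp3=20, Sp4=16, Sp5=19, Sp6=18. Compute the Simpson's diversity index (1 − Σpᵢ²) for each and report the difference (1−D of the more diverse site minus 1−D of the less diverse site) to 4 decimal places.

0.2721

Sample 1: N=69, proportions 0.623188, 0.057971, 0.043478, 0.028986, 0.217391, 0.028986, giving 1−D = 0.557446 (working shown to 6 dp, full precision carried).
Sample 2: N=107, proportions 0.196262, 0.121495, 0.186916, 0.149533, 0.17757, 0.168224, giving 1−D = 0.829592.
Difference = |0.557446 − 0.829592| = 0.272146, i.e. 0.2721 to 4 decimal places.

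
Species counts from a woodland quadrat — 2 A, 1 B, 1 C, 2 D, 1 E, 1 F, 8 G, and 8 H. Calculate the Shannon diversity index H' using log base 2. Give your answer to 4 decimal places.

2.4183

Total N = 2+1+1+2+1+1+8+8 = 24, so the proportions are 0.083333, 0.041667, 0.041667, 0.083333, 0.041667, 0.041667, 0.333333, 0.333333 (working shown to 6 dp, full precision carried).
Each pᵢ log₂ pᵢ term: 0.083333×(-3.584963)=-0.298747, 0.041667×(-4.584963)=-0.191040, 0.041667×(-4.584963)=-0.191040, 0.083333×(-3.584963)=-0.298747, 0.041667×(-4.584963)=-0.191040, 0.041667×(-4.584963)=-0.191040, 0.333333×(-1.584963)=-0.528321, 0.333333×(-1.584963)=-0.528321.
Sum = -2.418296, so H' = 2.4183.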